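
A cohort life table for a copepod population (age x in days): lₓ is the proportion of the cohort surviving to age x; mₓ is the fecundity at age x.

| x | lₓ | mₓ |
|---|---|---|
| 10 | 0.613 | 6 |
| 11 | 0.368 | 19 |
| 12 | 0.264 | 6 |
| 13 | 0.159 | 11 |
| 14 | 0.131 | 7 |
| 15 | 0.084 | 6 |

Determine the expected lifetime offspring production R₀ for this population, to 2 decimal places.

15.42

R₀ = Σ lₓ mₓ:
  age 10: 0.613 × 6 = 3.6780
  age 11: 0.368 × 19 = 6.9920
  age 12: 0.264 × 6 = 1.5840
  age 13: 0.159 × 11 = 1.7490
  age 14: 0.131 × 7 = 0.9170
  age 15: 0.084 × 6 = 0.5040
R₀ = 3.6780 + 6.9920 + 1.5840 + 1.7490 + 0.9170 + 0.5040 = 15.4240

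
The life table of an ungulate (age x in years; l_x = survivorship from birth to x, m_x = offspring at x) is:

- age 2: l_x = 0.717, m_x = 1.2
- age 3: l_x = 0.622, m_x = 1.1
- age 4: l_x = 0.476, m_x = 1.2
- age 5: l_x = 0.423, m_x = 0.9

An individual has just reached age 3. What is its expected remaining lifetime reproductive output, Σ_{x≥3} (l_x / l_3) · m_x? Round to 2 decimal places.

l_3 = 0.622. Conditional survival from age 3 to x is l_x / l_3.
  x=3: (0.622/0.622) × 1.1 = 1.1000
  x=4: (0.476/0.622) × 1.2 = 0.9183
  x=5: (0.423/0.622) × 0.9 = 0.6121
Sum = 1.1000 + 0.9183 + 0.6121 = 2.6304

2.63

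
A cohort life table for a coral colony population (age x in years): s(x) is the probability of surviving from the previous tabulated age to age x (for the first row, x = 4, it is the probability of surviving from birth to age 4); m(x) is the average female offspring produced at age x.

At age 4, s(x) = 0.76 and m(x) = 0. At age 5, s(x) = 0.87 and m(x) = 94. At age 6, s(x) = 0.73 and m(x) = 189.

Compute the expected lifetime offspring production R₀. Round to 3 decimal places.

Survivorship from birth: l_x = s_4·s_5·…·s_x.
  l_4 = 0.76000
  l_5 = 0.66120
  l_6 = 0.48268
R₀ = Σ l_x m(x):
  age 4: 0.76000 × 0 = 0.0000
  age 5: 0.66120 × 94 = 62.1528
  age 6: 0.48268 × 189 = 91.2265
R₀ = 0.0000 + 62.1528 + 91.2265 = 153.3793

153.379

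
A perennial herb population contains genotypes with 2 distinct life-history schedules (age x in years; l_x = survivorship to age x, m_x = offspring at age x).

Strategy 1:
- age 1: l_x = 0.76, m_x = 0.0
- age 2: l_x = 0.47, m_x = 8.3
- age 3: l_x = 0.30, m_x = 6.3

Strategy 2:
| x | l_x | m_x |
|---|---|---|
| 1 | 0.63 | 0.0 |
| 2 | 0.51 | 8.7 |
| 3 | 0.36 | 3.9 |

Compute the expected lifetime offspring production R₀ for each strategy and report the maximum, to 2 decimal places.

5.84

Strategy 1: R₀ = 0.76×0.0 + 0.47×8.3 + 0.30×6.3 = 5.7910
Strategy 2: R₀ = 0.63×0.0 + 0.51×8.7 + 0.36×3.9 = 5.8410
Highest R₀: strategy 2 with 5.8410.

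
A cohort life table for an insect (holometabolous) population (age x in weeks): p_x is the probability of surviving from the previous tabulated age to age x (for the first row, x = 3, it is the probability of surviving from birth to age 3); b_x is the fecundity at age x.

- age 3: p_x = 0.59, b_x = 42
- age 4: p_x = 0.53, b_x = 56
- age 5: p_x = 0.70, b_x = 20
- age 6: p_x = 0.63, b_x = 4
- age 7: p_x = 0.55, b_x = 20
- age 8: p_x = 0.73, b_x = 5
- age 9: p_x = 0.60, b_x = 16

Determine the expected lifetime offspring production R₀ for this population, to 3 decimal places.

49.546

Survivorship from birth: l_x = p_3·p_4·…·p_x.
  l_3 = 0.59000
  l_4 = 0.31270
  l_5 = 0.21889
  l_6 = 0.13790
  l_7 = 0.07585
  l_8 = 0.05537
  l_9 = 0.03322
R₀ = Σ l_x b_x:
  age 3: 0.59000 × 42 = 24.7800
  age 4: 0.31270 × 56 = 17.5112
  age 5: 0.21889 × 20 = 4.3778
  age 6: 0.13790 × 4 = 0.5516
  age 7: 0.07585 × 20 = 1.5170
  age 8: 0.05537 × 5 = 0.2769
  age 9: 0.03322 × 16 = 0.5315
R₀ = 24.7800 + 17.5112 + 4.3778 + 0.5516 + 1.5170 + 0.2769 + 0.5315 = 49.5460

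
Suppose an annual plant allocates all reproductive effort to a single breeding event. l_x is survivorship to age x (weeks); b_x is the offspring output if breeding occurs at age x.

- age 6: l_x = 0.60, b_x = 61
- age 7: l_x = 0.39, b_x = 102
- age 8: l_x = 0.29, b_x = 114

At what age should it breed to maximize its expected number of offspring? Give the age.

Expected offspring if breeding at age x = l_x × b_x:
  age 6: 0.60 × 61 = 36.600
  age 7: 0.39 × 102 = 39.780
  age 8: 0.29 × 114 = 33.060
Maximum at age 7 (39.780).

7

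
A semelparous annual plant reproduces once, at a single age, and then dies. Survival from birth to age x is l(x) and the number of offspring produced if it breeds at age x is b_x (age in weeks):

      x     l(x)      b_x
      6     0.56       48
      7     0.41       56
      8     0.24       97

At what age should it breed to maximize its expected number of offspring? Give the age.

Expected offspring if breeding at age x = l(x) × b_x:
  age 6: 0.56 × 48 = 26.880
  age 7: 0.41 × 56 = 22.960
  age 8: 0.24 × 97 = 23.280
Maximum at age 6 (26.880).

6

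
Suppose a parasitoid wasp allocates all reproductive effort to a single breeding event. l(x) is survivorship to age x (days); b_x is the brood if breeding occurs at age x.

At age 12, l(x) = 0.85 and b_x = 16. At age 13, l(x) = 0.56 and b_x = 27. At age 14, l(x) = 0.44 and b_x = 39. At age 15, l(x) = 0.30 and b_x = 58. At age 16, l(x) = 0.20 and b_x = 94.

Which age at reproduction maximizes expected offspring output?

Expected offspring if breeding at age x = l(x) × b_x:
  age 12: 0.85 × 16 = 13.600
  age 13: 0.56 × 27 = 15.120
  age 14: 0.44 × 39 = 17.160
  age 15: 0.30 × 58 = 17.400
  age 16: 0.20 × 94 = 18.800
Maximum at age 16 (18.800).

16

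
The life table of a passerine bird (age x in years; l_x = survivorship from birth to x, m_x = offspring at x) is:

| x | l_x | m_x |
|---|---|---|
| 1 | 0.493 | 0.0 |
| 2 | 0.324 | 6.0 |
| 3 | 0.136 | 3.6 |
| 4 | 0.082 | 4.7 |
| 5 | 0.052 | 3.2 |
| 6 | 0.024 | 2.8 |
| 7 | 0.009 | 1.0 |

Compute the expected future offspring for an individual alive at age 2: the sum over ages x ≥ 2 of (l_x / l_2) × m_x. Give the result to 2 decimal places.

l_2 = 0.324. Conditional survival from age 2 to x is l_x / l_2.
  x=2: (0.324/0.324) × 6.0 = 6.0000
  x=3: (0.136/0.324) × 3.6 = 1.5111
  x=4: (0.082/0.324) × 4.7 = 1.1895
  x=5: (0.052/0.324) × 3.2 = 0.5136
  x=6: (0.024/0.324) × 2.8 = 0.2074
  x=7: (0.009/0.324) × 1.0 = 0.0278
Sum = 6.0000 + 1.5111 + 1.1895 + 0.5136 + 0.2074 + 0.0278 = 9.4494

9.45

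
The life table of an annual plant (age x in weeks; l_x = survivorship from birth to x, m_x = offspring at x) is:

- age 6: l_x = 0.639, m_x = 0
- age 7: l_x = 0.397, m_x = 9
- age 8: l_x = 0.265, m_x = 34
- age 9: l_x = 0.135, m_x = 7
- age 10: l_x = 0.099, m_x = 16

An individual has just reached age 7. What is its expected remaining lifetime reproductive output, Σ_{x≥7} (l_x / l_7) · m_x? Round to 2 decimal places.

l_7 = 0.397. Conditional survival from age 7 to x is l_x / l_7.
  x=7: (0.397/0.397) × 9 = 9.0000
  x=8: (0.265/0.397) × 34 = 22.6952
  x=9: (0.135/0.397) × 7 = 2.3804
  x=10: (0.099/0.397) × 16 = 3.9899
Sum = 9.0000 + 22.6952 + 2.3804 + 3.9899 = 38.0655

38.07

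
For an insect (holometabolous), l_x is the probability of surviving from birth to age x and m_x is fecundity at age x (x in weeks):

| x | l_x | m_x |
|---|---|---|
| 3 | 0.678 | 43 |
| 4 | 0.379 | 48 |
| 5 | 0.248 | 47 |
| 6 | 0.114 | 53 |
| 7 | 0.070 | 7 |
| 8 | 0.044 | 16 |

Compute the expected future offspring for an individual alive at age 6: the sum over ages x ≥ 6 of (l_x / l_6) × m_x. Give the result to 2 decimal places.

l_6 = 0.114. Conditional survival from age 6 to x is l_x / l_6.
  x=6: (0.114/0.114) × 53 = 53.0000
  x=7: (0.070/0.114) × 7 = 4.2982
  x=8: (0.044/0.114) × 16 = 6.1754
Sum = 53.0000 + 4.2982 + 6.1754 = 63.4737

63.47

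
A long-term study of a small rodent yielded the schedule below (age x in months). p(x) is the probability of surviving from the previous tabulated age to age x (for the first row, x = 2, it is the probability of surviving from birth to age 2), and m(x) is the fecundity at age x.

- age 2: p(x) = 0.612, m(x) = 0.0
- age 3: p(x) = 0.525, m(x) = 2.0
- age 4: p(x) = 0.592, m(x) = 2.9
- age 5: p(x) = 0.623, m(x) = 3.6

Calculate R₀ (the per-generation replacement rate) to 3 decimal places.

Survivorship from birth: l_x = p_2·p_3·…·p_x.
  l_2 = 0.61200
  l_3 = 0.32130
  l_4 = 0.19021
  l_5 = 0.11850
R₀ = Σ l_x m(x):
  age 2: 0.61200 × 0.0 = 0.0000
  age 3: 0.32130 × 2.0 = 0.6426
  age 4: 0.19021 × 2.9 = 0.5516
  age 5: 0.11850 × 3.6 = 0.4266
R₀ = 0.0000 + 0.6426 + 0.5516 + 0.4266 = 1.6208

1.621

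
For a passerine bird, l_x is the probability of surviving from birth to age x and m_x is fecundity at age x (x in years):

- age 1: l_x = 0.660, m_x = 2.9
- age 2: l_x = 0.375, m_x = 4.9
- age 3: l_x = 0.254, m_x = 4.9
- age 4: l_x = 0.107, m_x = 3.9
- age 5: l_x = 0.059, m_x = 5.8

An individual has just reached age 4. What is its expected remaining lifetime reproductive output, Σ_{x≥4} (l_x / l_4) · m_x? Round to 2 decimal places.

7.10

l_4 = 0.107. Conditional survival from age 4 to x is l_x / l_4.
  x=4: (0.107/0.107) × 3.9 = 3.9000
  x=5: (0.059/0.107) × 5.8 = 3.1981
Sum = 3.9000 + 3.1981 = 7.0981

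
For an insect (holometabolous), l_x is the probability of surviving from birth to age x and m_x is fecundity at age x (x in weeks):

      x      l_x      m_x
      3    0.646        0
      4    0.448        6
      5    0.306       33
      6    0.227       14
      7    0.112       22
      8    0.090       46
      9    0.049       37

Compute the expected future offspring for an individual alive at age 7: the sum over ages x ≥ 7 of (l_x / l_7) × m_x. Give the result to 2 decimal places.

75.15

l_7 = 0.112. Conditional survival from age 7 to x is l_x / l_7.
  x=7: (0.112/0.112) × 22 = 22.0000
  x=8: (0.090/0.112) × 46 = 36.9643
  x=9: (0.049/0.112) × 37 = 16.1875
Sum = 22.0000 + 36.9643 + 16.1875 = 75.1518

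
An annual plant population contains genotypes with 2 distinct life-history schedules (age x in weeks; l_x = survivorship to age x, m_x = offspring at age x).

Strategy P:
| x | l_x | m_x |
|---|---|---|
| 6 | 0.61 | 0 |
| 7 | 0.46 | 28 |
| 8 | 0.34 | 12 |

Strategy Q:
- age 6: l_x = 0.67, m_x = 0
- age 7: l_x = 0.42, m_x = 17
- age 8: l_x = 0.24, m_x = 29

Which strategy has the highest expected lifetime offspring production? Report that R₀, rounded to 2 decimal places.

16.96

Strategy P: R₀ = 0.61×0 + 0.46×28 + 0.34×12 = 16.9600
Strategy Q: R₀ = 0.67×0 + 0.42×17 + 0.24×29 = 14.1000
Highest R₀: strategy P with 16.9600.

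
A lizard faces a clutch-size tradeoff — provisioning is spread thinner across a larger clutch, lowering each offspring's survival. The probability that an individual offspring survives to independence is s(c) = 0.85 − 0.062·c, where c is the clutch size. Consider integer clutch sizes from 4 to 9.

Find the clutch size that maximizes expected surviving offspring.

Expected surviving offspring = c × s(c):
  c=4: 4 × 0.602 = 2.408
  c=5: 5 × 0.540 = 2.700
  c=6: 6 × 0.478 = 2.868
  c=7: 7 × 0.416 = 2.912
  c=8: 8 × 0.354 = 2.832
  c=9: 9 × 0.292 = 2.628
Maximum at c = 7 (2.912 surviving offspring).

7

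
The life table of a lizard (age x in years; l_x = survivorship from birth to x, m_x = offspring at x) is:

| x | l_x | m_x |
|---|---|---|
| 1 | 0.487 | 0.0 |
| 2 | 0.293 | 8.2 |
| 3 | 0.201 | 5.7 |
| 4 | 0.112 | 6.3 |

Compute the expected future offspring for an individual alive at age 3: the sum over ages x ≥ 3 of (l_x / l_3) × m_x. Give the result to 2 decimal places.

9.21

l_3 = 0.201. Conditional survival from age 3 to x is l_x / l_3.
  x=3: (0.201/0.201) × 5.7 = 5.7000
  x=4: (0.112/0.201) × 6.3 = 3.5104
Sum = 5.7000 + 3.5104 = 9.2104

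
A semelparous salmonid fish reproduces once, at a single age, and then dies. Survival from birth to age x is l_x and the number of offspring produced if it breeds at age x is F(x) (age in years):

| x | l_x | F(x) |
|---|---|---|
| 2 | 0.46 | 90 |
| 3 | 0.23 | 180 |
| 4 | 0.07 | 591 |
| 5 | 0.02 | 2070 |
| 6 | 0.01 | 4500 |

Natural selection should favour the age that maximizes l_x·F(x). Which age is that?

Expected offspring if breeding at age x = l_x × F(x):
  age 2: 0.46 × 90 = 41.400
  age 3: 0.23 × 180 = 41.400
  age 4: 0.07 × 591 = 41.370
  age 5: 0.02 × 2070 = 41.400
  age 6: 0.01 × 4500 = 45.000
Maximum at age 6 (45.000).

6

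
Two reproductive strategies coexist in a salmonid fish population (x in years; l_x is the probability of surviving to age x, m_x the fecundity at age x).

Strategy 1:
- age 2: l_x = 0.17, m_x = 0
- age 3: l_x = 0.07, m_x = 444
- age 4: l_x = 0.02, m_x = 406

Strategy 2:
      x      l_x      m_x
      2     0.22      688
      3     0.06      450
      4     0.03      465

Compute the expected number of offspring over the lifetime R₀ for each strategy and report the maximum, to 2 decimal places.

Strategy 1: R₀ = 0.17×0 + 0.07×444 + 0.02×406 = 39.2000
Strategy 2: R₀ = 0.22×688 + 0.06×450 + 0.03×465 = 192.3100
Highest R₀: strategy 2 with 192.3100.

192.31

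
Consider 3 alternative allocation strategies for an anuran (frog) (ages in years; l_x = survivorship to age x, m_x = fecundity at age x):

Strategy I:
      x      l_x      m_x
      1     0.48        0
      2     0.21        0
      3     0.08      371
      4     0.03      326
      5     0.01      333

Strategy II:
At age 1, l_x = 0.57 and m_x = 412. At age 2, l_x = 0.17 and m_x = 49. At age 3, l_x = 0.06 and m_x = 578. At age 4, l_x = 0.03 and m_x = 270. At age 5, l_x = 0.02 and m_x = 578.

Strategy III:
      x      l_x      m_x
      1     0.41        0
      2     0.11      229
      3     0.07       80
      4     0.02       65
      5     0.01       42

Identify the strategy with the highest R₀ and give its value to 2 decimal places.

Strategy I: R₀ = 0.48×0 + 0.21×0 + 0.08×371 + 0.03×326 + 0.01×333 = 42.7900
Strategy II: R₀ = 0.57×412 + 0.17×49 + 0.06×578 + 0.03×270 + 0.02×578 = 297.5100
Strategy III: R₀ = 0.41×0 + 0.11×229 + 0.07×80 + 0.02×65 + 0.01×42 = 32.5100
Highest R₀: strategy II with 297.5100.

297.51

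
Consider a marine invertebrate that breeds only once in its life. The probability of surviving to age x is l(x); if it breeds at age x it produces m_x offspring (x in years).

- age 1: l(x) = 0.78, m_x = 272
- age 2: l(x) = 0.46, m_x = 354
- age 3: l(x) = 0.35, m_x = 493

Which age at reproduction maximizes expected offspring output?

Expected offspring if breeding at age x = l(x) × m_x:
  age 1: 0.78 × 272 = 212.160
  age 2: 0.46 × 354 = 162.840
  age 3: 0.35 × 493 = 172.550
Maximum at age 1 (212.160).

1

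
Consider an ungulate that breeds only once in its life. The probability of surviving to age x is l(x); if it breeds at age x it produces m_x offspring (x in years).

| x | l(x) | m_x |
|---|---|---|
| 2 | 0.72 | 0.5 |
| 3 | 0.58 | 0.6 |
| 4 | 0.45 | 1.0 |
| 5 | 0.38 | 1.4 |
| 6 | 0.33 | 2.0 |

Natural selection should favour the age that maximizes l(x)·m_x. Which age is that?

6

Expected offspring if breeding at age x = l(x) × m_x:
  age 2: 0.72 × 0.5 = 0.360
  age 3: 0.58 × 0.6 = 0.348
  age 4: 0.45 × 1.0 = 0.450
  age 5: 0.38 × 1.4 = 0.532
  age 6: 0.33 × 2.0 = 0.660
Maximum at age 6 (0.660).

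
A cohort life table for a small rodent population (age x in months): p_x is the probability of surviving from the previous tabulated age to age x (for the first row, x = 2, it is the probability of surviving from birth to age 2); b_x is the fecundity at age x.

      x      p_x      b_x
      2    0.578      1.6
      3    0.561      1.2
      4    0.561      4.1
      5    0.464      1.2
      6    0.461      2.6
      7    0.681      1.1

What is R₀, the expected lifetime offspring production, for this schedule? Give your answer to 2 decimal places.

2.29

Survivorship from birth: l_x = p_2·p_3·…·p_x.
  l_2 = 0.57800
  l_3 = 0.32426
  l_4 = 0.18191
  l_5 = 0.08441
  l_6 = 0.03891
  l_7 = 0.02650
R₀ = Σ l_x b_x:
  age 2: 0.57800 × 1.6 = 0.9248
  age 3: 0.32426 × 1.2 = 0.3891
  age 4: 0.18191 × 4.1 = 0.7458
  age 5: 0.08441 × 1.2 = 0.1013
  age 6: 0.03891 × 2.6 = 0.1012
  age 7: 0.02650 × 1.1 = 0.0292
R₀ = 0.9248 + 0.3891 + 0.7458 + 0.1013 + 0.1012 + 0.0292 = 2.2914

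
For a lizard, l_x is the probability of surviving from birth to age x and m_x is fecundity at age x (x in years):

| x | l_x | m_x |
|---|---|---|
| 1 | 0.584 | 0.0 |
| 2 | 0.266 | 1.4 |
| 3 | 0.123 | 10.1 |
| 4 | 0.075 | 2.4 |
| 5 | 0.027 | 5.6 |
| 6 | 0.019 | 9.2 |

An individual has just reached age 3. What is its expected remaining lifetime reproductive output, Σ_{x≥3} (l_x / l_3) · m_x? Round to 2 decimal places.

l_3 = 0.123. Conditional survival from age 3 to x is l_x / l_3.
  x=3: (0.123/0.123) × 10.1 = 10.1000
  x=4: (0.075/0.123) × 2.4 = 1.4634
  x=5: (0.027/0.123) × 5.6 = 1.2293
  x=6: (0.019/0.123) × 9.2 = 1.4211
Sum = 10.1000 + 1.4634 + 1.2293 + 1.4211 = 14.2138

14.21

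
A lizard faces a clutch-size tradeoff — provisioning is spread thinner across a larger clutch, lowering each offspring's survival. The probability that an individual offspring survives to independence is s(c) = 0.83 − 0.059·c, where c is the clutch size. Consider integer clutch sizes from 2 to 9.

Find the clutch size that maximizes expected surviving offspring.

Expected surviving offspring = c × s(c):
  c=2: 2 × 0.712 = 1.424
  c=3: 3 × 0.653 = 1.959
  c=4: 4 × 0.594 = 2.376
  c=5: 5 × 0.535 = 2.675
  c=6: 6 × 0.476 = 2.856
  c=7: 7 × 0.417 = 2.919
  c=8: 8 × 0.358 = 2.864
  c=9: 9 × 0.299 = 2.691
Maximum at c = 7 (2.919 surviving offspring).

7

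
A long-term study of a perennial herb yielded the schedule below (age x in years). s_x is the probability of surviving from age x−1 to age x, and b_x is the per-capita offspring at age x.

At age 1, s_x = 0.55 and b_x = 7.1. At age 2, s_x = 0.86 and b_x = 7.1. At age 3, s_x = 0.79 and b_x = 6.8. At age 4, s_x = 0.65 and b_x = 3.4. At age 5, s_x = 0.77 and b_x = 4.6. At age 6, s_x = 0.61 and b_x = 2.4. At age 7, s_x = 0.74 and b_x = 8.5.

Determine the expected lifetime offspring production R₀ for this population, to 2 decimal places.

Survivorship from birth: l_x = s_1·s_2·…·s_x.
  l_1 = 0.55000
  l_2 = 0.47300
  l_3 = 0.37367
  l_4 = 0.24289
  l_5 = 0.18702
  l_6 = 0.11408
  l_7 = 0.08442
R₀ = Σ l_x b_x:
  age 1: 0.55000 × 7.1 = 3.9050
  age 2: 0.47300 × 7.1 = 3.3583
  age 3: 0.37367 × 6.8 = 2.5410
  age 4: 0.24289 × 3.4 = 0.8258
  age 5: 0.18702 × 4.6 = 0.8603
  age 6: 0.11408 × 2.4 = 0.2738
  age 7: 0.08442 × 8.5 = 0.7176
R₀ = 3.9050 + 3.3583 + 2.5410 + 0.8258 + 0.8603 + 0.2738 + 0.7176 = 12.4817

12.48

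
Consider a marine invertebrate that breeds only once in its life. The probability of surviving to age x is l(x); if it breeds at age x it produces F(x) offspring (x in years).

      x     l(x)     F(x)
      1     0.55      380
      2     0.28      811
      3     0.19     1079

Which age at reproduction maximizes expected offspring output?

2

Expected offspring if breeding at age x = l(x) × F(x):
  age 1: 0.55 × 380 = 209.000
  age 2: 0.28 × 811 = 227.080
  age 3: 0.19 × 1079 = 205.010
Maximum at age 2 (227.080).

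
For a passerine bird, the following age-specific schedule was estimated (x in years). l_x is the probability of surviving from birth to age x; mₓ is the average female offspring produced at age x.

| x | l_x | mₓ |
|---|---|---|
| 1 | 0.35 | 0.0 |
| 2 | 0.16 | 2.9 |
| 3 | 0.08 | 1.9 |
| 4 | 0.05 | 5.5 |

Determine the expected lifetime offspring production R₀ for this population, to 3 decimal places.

R₀ = Σ l_x mₓ:
  age 1: 0.35 × 0.0 = 0.0000
  age 2: 0.16 × 2.9 = 0.4640
  age 3: 0.08 × 1.9 = 0.1520
  age 4: 0.05 × 5.5 = 0.2750
R₀ = 0.0000 + 0.4640 + 0.1520 + 0.2750 = 0.8910

0.891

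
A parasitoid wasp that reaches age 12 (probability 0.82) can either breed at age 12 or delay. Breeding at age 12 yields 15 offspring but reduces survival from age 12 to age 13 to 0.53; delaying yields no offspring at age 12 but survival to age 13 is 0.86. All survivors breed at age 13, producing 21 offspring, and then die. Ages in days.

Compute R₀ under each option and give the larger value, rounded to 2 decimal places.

21.43

breed at age 12: R₀ = 0.82 × (15 + 0.53 × 21) = 0.82 × 26.1300 = 21.4266
delay to age 13: R₀ = 0.82 × (0.86 × 21) = 0.82 × 18.0600 = 14.8092
Higher: breed at age 12 (21.4266).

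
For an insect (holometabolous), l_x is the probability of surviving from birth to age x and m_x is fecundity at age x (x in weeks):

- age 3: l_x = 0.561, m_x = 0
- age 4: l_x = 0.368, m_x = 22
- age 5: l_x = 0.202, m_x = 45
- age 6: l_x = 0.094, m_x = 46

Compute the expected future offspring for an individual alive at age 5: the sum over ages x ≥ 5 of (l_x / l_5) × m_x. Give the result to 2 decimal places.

66.41

l_5 = 0.202. Conditional survival from age 5 to x is l_x / l_5.
  x=5: (0.202/0.202) × 45 = 45.0000
  x=6: (0.094/0.202) × 46 = 21.4059
Sum = 45.0000 + 21.4059 = 66.4059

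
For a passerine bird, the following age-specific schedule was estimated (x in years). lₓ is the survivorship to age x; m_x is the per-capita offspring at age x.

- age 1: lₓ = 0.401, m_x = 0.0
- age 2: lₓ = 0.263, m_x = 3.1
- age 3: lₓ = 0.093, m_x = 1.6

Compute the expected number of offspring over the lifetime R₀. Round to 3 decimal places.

R₀ = Σ lₓ m_x:
  age 1: 0.401 × 0.0 = 0.0000
  age 2: 0.263 × 3.1 = 0.8153
  age 3: 0.093 × 1.6 = 0.1488
R₀ = 0.0000 + 0.8153 + 0.1488 = 0.9641

0.964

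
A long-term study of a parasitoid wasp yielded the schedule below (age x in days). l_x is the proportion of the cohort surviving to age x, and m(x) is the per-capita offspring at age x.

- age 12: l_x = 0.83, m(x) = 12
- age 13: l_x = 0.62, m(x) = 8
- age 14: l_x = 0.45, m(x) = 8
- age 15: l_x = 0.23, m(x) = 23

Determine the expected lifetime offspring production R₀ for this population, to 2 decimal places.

23.81

R₀ = Σ l_x m(x):
  age 12: 0.83 × 12 = 9.9600
  age 13: 0.62 × 8 = 4.9600
  age 14: 0.45 × 8 = 3.6000
  age 15: 0.23 × 23 = 5.2900
R₀ = 9.9600 + 4.9600 + 3.6000 + 5.2900 = 23.8100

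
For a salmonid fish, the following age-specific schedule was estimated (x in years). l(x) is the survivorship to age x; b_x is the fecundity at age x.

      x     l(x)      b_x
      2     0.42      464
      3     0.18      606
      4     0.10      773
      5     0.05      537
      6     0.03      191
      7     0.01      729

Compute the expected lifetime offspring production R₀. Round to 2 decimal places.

421.13

R₀ = Σ l(x) b_x:
  age 2: 0.42 × 464 = 194.8800
  age 3: 0.18 × 606 = 109.0800
  age 4: 0.10 × 773 = 77.3000
  age 5: 0.05 × 537 = 26.8500
  age 6: 0.03 × 191 = 5.7300
  age 7: 0.01 × 729 = 7.2900
R₀ = 194.8800 + 109.0800 + 77.3000 + 26.8500 + 5.7300 + 7.2900 = 421.1300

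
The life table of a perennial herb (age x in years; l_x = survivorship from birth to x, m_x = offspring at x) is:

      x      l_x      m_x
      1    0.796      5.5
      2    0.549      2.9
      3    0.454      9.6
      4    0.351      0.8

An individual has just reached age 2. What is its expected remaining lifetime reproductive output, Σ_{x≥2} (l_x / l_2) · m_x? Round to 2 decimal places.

l_2 = 0.549. Conditional survival from age 2 to x is l_x / l_2.
  x=2: (0.549/0.549) × 2.9 = 2.9000
  x=3: (0.454/0.549) × 9.6 = 7.9388
  x=4: (0.351/0.549) × 0.8 = 0.5115
Sum = 2.9000 + 7.9388 + 0.5115 = 11.3503

11.35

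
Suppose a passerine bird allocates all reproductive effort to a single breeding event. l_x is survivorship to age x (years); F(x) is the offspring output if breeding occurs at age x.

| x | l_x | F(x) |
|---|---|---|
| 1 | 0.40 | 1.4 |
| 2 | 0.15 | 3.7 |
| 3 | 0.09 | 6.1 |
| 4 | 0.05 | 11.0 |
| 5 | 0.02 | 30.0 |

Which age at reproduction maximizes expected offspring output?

5

Expected offspring if breeding at age x = l_x × F(x):
  age 1: 0.40 × 1.4 = 0.560
  age 2: 0.15 × 3.7 = 0.555
  age 3: 0.09 × 6.1 = 0.549
  age 4: 0.05 × 11.0 = 0.550
  age 5: 0.02 × 30.0 = 0.600
Maximum at age 5 (0.600).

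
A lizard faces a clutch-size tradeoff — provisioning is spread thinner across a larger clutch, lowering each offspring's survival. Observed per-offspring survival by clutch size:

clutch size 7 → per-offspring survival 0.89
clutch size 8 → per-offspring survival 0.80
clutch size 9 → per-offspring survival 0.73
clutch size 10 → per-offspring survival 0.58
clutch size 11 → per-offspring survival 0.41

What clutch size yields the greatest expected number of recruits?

Expected recruits = c × s(c):
  c=7: 7 × 0.89 = 6.230
  c=8: 8 × 0.80 = 6.400
  c=9: 9 × 0.73 = 6.570
  c=10: 10 × 0.58 = 5.800
  c=11: 11 × 0.41 = 4.510
Maximum at c = 9 (6.570 recruits).

9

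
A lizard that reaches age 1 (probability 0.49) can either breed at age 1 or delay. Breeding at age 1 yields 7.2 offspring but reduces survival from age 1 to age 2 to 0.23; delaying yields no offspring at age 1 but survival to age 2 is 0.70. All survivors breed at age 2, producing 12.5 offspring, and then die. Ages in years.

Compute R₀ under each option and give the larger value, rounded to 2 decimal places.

breed at age 1: R₀ = 0.49 × (7.2 + 0.23 × 12.5) = 0.49 × 10.0750 = 4.9367
delay to age 2: R₀ = 0.49 × (0.70 × 12.5) = 0.49 × 8.7500 = 4.2875
Higher: breed at age 1 (4.9367).

4.94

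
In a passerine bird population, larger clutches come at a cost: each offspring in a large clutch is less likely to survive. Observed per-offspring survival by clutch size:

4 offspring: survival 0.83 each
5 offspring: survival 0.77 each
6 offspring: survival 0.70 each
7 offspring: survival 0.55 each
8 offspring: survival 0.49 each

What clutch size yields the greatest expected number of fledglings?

6

Expected fledglings = c × s(c):
  c=4: 4 × 0.83 = 3.320
  c=5: 5 × 0.77 = 3.850
  c=6: 6 × 0.70 = 4.200
  c=7: 7 × 0.55 = 3.850
  c=8: 8 × 0.49 = 3.920
Maximum at c = 6 (4.200 fledglings).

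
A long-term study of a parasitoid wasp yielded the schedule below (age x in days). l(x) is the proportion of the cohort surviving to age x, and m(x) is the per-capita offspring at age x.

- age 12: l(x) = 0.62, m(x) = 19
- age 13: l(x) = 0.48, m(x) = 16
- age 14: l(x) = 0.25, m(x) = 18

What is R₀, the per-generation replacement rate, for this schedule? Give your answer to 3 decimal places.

23.960

R₀ = Σ l(x) m(x):
  age 12: 0.62 × 19 = 11.7800
  age 13: 0.48 × 16 = 7.6800
  age 14: 0.25 × 18 = 4.5000
R₀ = 11.7800 + 7.6800 + 4.5000 = 23.9600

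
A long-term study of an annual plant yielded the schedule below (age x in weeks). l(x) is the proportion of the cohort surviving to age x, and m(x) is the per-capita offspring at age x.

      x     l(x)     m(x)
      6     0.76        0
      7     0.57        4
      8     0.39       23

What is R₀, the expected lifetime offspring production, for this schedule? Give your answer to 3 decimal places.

R₀ = Σ l(x) m(x):
  age 6: 0.76 × 0 = 0.0000
  age 7: 0.57 × 4 = 2.2800
  age 8: 0.39 × 23 = 8.9700
R₀ = 0.0000 + 2.2800 + 8.9700 = 11.2500

11.250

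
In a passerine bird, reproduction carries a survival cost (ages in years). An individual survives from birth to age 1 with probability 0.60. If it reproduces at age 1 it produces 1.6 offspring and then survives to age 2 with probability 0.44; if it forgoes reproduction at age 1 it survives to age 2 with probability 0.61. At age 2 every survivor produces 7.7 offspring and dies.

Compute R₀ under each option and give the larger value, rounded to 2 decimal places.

2.99

breed at age 1: R₀ = 0.60 × (1.6 + 0.44 × 7.7) = 0.60 × 4.9880 = 2.9928
delay to age 2: R₀ = 0.60 × (0.61 × 7.7) = 0.60 × 4.6970 = 2.8182
Higher: breed at age 1 (2.9928).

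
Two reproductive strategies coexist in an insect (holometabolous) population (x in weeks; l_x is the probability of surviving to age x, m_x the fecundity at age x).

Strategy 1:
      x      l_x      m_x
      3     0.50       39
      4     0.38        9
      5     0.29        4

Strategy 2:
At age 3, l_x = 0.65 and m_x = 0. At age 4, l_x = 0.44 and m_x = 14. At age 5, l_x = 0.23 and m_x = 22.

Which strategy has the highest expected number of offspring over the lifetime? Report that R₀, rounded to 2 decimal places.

Strategy 1: R₀ = 0.50×39 + 0.38×9 + 0.29×4 = 24.0800
Strategy 2: R₀ = 0.65×0 + 0.44×14 + 0.23×22 = 11.2200
Highest R₀: strategy 1 with 24.0800.

24.08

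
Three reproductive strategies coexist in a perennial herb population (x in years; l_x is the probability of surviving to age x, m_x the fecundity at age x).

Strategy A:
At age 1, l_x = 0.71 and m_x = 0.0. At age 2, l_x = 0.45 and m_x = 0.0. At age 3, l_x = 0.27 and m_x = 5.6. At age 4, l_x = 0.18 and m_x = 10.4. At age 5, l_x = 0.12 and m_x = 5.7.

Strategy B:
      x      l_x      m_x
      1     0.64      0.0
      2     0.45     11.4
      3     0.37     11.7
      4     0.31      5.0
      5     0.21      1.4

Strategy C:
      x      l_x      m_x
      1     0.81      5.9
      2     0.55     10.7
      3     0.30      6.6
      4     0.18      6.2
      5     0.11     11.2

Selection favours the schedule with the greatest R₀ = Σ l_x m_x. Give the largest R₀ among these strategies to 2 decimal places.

14.99

Strategy A: R₀ = 0.71×0.0 + 0.45×0.0 + 0.27×5.6 + 0.18×10.4 + 0.12×5.7 = 4.0680
Strategy B: R₀ = 0.64×0.0 + 0.45×11.4 + 0.37×11.7 + 0.31×5.0 + 0.21×1.4 = 11.3030
Strategy C: R₀ = 0.81×5.9 + 0.55×10.7 + 0.30×6.6 + 0.18×6.2 + 0.11×11.2 = 14.9920
Highest R₀: strategy C with 14.9920.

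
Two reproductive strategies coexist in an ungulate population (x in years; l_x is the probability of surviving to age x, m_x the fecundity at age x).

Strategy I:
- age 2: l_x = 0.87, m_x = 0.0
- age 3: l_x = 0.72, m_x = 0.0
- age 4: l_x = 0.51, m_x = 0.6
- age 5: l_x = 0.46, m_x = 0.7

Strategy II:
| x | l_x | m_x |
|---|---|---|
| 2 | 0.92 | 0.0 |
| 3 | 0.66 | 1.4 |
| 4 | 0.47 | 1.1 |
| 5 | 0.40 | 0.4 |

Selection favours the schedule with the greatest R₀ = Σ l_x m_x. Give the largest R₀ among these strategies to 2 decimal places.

1.60

Strategy I: R₀ = 0.87×0.0 + 0.72×0.0 + 0.51×0.6 + 0.46×0.7 = 0.6280
Strategy II: R₀ = 0.92×0.0 + 0.66×1.4 + 0.47×1.1 + 0.40×0.4 = 1.6010
Highest R₀: strategy II with 1.6010.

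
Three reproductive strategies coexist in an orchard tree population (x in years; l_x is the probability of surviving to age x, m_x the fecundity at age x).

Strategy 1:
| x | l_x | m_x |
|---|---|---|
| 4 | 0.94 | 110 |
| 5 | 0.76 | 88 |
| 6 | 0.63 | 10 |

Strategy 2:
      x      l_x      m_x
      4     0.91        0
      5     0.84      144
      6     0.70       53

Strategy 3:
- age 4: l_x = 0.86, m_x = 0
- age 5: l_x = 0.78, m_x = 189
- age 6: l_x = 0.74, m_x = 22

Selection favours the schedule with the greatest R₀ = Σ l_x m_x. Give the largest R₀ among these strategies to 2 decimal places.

Strategy 1: R₀ = 0.94×110 + 0.76×88 + 0.63×10 = 176.5800
Strategy 2: R₀ = 0.91×0 + 0.84×144 + 0.70×53 = 158.0600
Strategy 3: R₀ = 0.86×0 + 0.78×189 + 0.74×22 = 163.7000
Highest R₀: strategy 1 with 176.5800.

176.58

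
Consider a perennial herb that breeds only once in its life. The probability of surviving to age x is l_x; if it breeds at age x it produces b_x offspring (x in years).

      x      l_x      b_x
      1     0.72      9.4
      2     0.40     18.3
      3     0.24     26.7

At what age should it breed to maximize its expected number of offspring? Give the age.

Expected offspring if breeding at age x = l_x × b_x:
  age 1: 0.72 × 9.4 = 6.768
  age 2: 0.40 × 18.3 = 7.320
  age 3: 0.24 × 26.7 = 6.408
Maximum at age 2 (7.320).

2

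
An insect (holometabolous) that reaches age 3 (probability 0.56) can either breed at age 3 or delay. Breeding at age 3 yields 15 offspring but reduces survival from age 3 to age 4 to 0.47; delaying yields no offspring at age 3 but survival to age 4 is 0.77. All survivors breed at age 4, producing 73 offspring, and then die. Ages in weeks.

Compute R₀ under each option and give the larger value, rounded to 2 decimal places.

31.48

breed at age 3: R₀ = 0.56 × (15 + 0.47 × 73) = 0.56 × 49.3100 = 27.6136
delay to age 4: R₀ = 0.56 × (0.77 × 73) = 0.56 × 56.2100 = 31.4776
Higher: delay to age 4 (31.4776).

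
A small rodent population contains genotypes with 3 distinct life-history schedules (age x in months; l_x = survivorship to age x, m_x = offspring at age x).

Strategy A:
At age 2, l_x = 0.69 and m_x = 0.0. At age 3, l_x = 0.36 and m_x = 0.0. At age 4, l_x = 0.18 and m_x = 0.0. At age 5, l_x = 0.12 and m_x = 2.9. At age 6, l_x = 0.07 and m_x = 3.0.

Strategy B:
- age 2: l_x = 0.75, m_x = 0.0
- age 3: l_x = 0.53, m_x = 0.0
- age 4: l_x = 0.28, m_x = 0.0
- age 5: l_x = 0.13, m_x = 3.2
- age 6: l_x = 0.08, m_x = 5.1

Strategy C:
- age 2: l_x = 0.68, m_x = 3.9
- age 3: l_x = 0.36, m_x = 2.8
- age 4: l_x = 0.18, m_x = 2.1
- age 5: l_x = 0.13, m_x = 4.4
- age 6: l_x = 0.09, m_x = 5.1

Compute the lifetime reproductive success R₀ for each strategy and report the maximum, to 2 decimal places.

Strategy A: R₀ = 0.69×0.0 + 0.36×0.0 + 0.18×0.0 + 0.12×2.9 + 0.07×3.0 = 0.5580
Strategy B: R₀ = 0.75×0.0 + 0.53×0.0 + 0.28×0.0 + 0.13×3.2 + 0.08×5.1 = 0.8240
Strategy C: R₀ = 0.68×3.9 + 0.36×2.8 + 0.18×2.1 + 0.13×4.4 + 0.09×5.1 = 5.0690
Highest R₀: strategy C with 5.0690.

5.07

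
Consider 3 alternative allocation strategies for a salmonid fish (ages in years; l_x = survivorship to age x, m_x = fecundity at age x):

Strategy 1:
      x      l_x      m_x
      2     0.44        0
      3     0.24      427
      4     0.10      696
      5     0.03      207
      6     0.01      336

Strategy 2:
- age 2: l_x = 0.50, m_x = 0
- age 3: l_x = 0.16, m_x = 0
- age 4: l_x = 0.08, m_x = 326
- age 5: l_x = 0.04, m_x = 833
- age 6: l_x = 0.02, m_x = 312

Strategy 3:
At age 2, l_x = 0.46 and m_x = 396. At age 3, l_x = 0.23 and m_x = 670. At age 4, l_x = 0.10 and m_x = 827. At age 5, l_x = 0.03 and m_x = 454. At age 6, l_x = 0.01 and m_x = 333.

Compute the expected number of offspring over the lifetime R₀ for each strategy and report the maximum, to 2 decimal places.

435.91

Strategy 1: R₀ = 0.44×0 + 0.24×427 + 0.10×696 + 0.03×207 + 0.01×336 = 181.6500
Strategy 2: R₀ = 0.50×0 + 0.16×0 + 0.08×326 + 0.04×833 + 0.02×312 = 65.6400
Strategy 3: R₀ = 0.46×396 + 0.23×670 + 0.10×827 + 0.03×454 + 0.01×333 = 435.9100
Highest R₀: strategy 3 with 435.9100.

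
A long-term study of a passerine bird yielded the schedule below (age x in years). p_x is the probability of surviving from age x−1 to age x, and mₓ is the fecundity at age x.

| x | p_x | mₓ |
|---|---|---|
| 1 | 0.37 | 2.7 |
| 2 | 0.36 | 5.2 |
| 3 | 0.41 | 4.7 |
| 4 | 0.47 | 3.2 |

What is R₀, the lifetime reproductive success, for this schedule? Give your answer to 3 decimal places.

2.030

Survivorship from birth: l_x = p_1·p_2·…·p_x.
  l_1 = 0.37000
  l_2 = 0.13320
  l_3 = 0.05461
  l_4 = 0.02567
R₀ = Σ l_x mₓ:
  age 1: 0.37000 × 2.7 = 0.9990
  age 2: 0.13320 × 5.2 = 0.6926
  age 3: 0.05461 × 4.7 = 0.2567
  age 4: 0.02567 × 3.2 = 0.0821
R₀ = 0.9990 + 0.6926 + 0.2567 + 0.0821 = 2.0305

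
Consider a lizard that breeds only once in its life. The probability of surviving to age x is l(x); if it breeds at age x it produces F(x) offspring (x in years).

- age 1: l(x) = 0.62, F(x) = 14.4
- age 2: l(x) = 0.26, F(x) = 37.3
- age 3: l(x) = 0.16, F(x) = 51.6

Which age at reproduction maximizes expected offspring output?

Expected offspring if breeding at age x = l(x) × F(x):
  age 1: 0.62 × 14.4 = 8.928
  age 2: 0.26 × 37.3 = 9.698
  age 3: 0.16 × 51.6 = 8.256
Maximum at age 2 (9.698).

2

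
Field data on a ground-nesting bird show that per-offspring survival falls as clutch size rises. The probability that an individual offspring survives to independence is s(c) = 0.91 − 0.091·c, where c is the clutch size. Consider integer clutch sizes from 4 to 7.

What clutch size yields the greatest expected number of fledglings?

Expected fledglings = c × s(c):
  c=4: 4 × 0.546 = 2.184
  c=5: 5 × 0.455 = 2.275
  c=6: 6 × 0.364 = 2.184
  c=7: 7 × 0.273 = 1.911
Maximum at c = 5 (2.275 fledglings).

5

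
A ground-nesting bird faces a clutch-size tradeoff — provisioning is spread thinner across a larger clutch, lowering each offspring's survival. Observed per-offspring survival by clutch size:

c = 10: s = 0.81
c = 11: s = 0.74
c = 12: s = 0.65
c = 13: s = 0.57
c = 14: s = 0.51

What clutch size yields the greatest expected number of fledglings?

11

Expected fledglings = c × s(c):
  c=10: 10 × 0.81 = 8.100
  c=11: 11 × 0.74 = 8.140
  c=12: 12 × 0.65 = 7.800
  c=13: 13 × 0.57 = 7.410
  c=14: 14 × 0.51 = 7.140
Maximum at c = 11 (8.140 fledglings).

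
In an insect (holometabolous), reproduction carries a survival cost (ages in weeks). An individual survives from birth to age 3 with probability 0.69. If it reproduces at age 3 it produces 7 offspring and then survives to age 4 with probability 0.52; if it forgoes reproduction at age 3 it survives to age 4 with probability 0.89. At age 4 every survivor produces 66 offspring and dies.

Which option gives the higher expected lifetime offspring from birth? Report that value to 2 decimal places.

40.53

breed at age 3: R₀ = 0.69 × (7 + 0.52 × 66) = 0.69 × 41.3200 = 28.5108
delay to age 4: R₀ = 0.69 × (0.89 × 66) = 0.69 × 58.7400 = 40.5306
Higher: delay to age 4 (40.5306).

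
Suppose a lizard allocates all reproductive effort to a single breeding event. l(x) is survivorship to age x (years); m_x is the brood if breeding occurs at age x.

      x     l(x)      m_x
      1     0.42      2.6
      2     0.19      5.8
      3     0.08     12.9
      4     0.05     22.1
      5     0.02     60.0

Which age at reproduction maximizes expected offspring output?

5

Expected offspring if breeding at age x = l(x) × m_x:
  age 1: 0.42 × 2.6 = 1.092
  age 2: 0.19 × 5.8 = 1.102
  age 3: 0.08 × 12.9 = 1.032
  age 4: 0.05 × 22.1 = 1.105
  age 5: 0.02 × 60.0 = 1.200
Maximum at age 5 (1.200).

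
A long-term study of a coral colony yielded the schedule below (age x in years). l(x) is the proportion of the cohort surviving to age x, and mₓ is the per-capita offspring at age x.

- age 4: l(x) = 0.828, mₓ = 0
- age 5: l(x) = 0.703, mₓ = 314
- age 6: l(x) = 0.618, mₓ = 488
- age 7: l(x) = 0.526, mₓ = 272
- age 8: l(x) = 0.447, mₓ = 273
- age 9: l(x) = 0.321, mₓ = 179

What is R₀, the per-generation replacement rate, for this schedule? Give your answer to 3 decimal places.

844.888

R₀ = Σ l(x) mₓ:
  age 4: 0.828 × 0 = 0.0000
  age 5: 0.703 × 314 = 220.7420
  age 6: 0.618 × 488 = 301.5840
  age 7: 0.526 × 272 = 143.0720
  age 8: 0.447 × 273 = 122.0310
  age 9: 0.321 × 179 = 57.4590
R₀ = 0.0000 + 220.7420 + 301.5840 + 143.0720 + 122.0310 + 57.4590 = 844.8880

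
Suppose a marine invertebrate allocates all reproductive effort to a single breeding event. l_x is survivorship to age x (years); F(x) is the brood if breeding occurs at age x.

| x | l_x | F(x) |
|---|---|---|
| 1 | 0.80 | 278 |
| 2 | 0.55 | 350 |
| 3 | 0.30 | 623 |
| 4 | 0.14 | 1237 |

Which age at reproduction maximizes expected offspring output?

Expected offspring if breeding at age x = l_x × F(x):
  age 1: 0.80 × 278 = 222.400
  age 2: 0.55 × 350 = 192.500
  age 3: 0.30 × 623 = 186.900
  age 4: 0.14 × 1237 = 173.180
Maximum at age 1 (222.400).

1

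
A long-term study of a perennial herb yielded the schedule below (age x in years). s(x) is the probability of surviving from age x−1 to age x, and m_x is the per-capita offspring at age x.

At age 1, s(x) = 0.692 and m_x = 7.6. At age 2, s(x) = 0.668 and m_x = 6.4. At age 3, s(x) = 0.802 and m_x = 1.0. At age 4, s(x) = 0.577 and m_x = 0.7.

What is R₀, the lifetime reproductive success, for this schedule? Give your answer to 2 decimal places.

8.74

Survivorship from birth: l_x = s_1·s_2·…·s_x.
  l_1 = 0.69200
  l_2 = 0.46226
  l_3 = 0.37073
  l_4 = 0.21391
R₀ = Σ l_x m_x:
  age 1: 0.69200 × 7.6 = 5.2592
  age 2: 0.46226 × 6.4 = 2.9585
  age 3: 0.37073 × 1.0 = 0.3707
  age 4: 0.21391 × 0.7 = 0.1497
R₀ = 5.2592 + 2.9585 + 0.3707 + 0.1497 = 8.7381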